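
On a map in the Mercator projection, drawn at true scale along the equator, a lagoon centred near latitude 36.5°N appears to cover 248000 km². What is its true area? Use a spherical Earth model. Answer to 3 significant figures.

160000 km²

For Mercator, h = k = sec φ (a conformal cylindrical projection has a single point scale, 1/cos φ).
Areal scale = k² = sec²φ = 1/cos²(36.5°) = 1/0.8039² = 1.548.
True area = apparent / (areal scale) = 248000 / 1.548 ≈ 160000 km².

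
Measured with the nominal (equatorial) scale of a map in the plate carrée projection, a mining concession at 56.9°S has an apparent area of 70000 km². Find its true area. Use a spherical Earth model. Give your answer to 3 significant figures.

For the equirectangular projection with φ₀ = 0 (plate carrée), h = 1 along meridians and k = sec φ along parallels.
Areal scale = h·k = 1 × sec φ; at 56.9°, h = 1.000, k = 1.831, so h·k = 1.831.
True area = apparent / (areal scale) = 70000 / 1.831 ≈ 38200 km².

38200 km²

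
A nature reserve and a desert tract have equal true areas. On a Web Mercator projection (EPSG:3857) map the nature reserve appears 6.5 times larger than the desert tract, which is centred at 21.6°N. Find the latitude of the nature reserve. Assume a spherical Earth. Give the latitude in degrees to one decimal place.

68.6°

On Mercator, (apparent₁)/(apparent₂) = sec²φ₁ / sec²φ₂ when true areas are equal.
cos²φ₂ / cos²φ₁ = 6.5  ⇒  cos φ₁ = cos 21.6° / √6.5 = 0.9298/2.550 = 0.3647.
φ₁ = arccos(0.3647) ≈ 68.6°.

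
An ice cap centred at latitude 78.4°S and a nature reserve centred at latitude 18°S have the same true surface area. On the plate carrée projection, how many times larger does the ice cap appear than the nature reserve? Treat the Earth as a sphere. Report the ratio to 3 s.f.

4.73

In the plate carrée (x = Rλ, y = Rφ), meridians are true-scale (h = 1) and parallels are stretched by k = sec φ.
Areal scale at 78.4°: h·k = 1.000 × 4.973 = 4.973.
Areal scale at 18°: h·k = 1.000 × 1.051 = 1.051.
Ratio = 4.973/1.051 ≈ 4.73.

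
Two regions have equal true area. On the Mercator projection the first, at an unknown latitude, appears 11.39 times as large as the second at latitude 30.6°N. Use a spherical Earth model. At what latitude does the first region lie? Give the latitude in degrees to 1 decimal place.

75.2°

On Mercator, (apparent₁)/(apparent₂) = sec²φ₁ / sec²φ₂ when true areas are equal.
cos²φ₂ / cos²φ₁ = 11.39  ⇒  cos φ₁ = cos 30.6° / √11.39 = 0.8607/3.375 = 0.2550.
φ₁ = arccos(0.2550) ≈ 75.2°.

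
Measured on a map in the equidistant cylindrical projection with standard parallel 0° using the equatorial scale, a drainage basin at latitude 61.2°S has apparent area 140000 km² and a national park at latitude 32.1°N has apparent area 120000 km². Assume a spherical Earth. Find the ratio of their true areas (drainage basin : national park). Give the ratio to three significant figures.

On the plate carrée, areal scale = h·k = 1 × sec φ, so true area = apparent × cos φ.
True area of drainage basin: 140000 × cos(61.2°) = 140000 × 0.4818 = 67450 km².
True area of national park: 120000 × cos(32.1°) = 120000 × 0.8471 = 101700 km².
Ratio = 67450 / 101700 ≈ 0.663.

0.663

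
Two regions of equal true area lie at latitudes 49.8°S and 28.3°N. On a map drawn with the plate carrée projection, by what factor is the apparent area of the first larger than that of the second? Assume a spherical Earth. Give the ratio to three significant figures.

1.36

In the plate carrée (x = Rλ, y = Rφ), meridians are true-scale (h = 1) and parallels are stretched by k = sec φ.
Areal scale at 49.8°: h·k = 1.000 × 1.549 = 1.549.
Areal scale at 28.3°: h·k = 1.000 × 1.136 = 1.136.
Ratio = 1.549/1.136 ≈ 1.36.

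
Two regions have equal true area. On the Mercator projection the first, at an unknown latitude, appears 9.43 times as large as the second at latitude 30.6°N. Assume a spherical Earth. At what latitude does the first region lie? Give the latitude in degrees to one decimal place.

73.7°

For equal true areas on Mercator, apparent areas scale as sec²φ, so the ratio is cos²φ₂ / cos²φ₁.
cos²φ₂ / cos²φ₁ = 9.43  ⇒  cos φ₁ = cos 30.6° / √9.43 = 0.8607/3.071 = 0.2803.
φ₁ = arccos(0.2803) ≈ 73.7°.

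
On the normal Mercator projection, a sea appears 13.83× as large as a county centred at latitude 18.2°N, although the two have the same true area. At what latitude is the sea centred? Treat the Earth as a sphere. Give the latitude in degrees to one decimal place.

Mercator areal scale is sec²φ, so apparent-area ratio = sec²φ₁ / sec²φ₂ = cos²φ₂ / cos²φ₁.
cos²φ₂ / cos²φ₁ = 13.83  ⇒  cos φ₁ = cos 18.2° / √13.83 = 0.9500/3.719 = 0.2554.
φ₁ = arccos(0.2554) ≈ 75.2°.

75.2°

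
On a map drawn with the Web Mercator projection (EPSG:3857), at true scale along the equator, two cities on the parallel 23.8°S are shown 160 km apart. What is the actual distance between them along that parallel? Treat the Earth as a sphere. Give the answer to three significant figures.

Mercator is conformal, so the point scale is isotropic: h = k = sec φ = 1/cos φ.
Along the parallel at 23.8°, map distances are exaggerated by k = sec 23.8° = 1.093.
True distance = 160 / 1.093 = 160 × cos 23.8° ≈ 146 km.

146 km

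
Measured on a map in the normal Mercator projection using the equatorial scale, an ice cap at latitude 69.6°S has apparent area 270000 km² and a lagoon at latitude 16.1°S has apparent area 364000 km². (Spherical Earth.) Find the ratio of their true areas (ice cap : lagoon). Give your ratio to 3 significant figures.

0.0976

Mercator's areal exaggeration is sec²φ; hence true area = (apparent area) · cos²φ.
True area of ice cap: 270000 × cos²(69.6°) = 270000 × 0.1215 = 32810 km².
True area of lagoon: 364000 × cos²(16.1°) = 364000 × 0.9231 = 336000 km².
Ratio = 32810 / 336000 ≈ 0.0976.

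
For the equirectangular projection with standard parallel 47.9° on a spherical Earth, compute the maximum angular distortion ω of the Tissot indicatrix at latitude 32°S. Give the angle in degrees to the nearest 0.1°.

13.4°

With standard parallel φ₀ = 47.9°, the equirectangular projection gives x = Rλ cos φ₀, y = Rφ, so h = 1 and k = cos 47.9° / cos φ.
At 32°: h = 1.000, k = 0.7906; principal scales a = 1.000, b = 0.7906.
sin(ω/2) = (a − b)/(a + b) = 0.2094/1.791 = 0.1170, so ω = 2 arcsin(0.1170) ≈ 13.4°.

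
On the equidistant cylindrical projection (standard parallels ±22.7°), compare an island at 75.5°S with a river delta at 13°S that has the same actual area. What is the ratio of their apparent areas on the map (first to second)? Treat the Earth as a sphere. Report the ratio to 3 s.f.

3.89

The equidistant cylindrical projection with φ₀ = 22.7° has h = 1 (meridians true) and k = cos φ₀ / cos φ along parallels.
Areal scale at 75.5°: h·k = 1.000 × 3.685 = 3.685.
Areal scale at 13°: h·k = 1.000 × 0.9468 = 0.9468.
Ratio = 3.685/0.9468 ≈ 3.89.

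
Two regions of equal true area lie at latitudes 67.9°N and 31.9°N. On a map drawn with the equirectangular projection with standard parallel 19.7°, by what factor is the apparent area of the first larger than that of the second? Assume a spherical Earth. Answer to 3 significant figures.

2.26

In the equirectangular projection with standard parallel φ₀ = 19.7° (x = Rλ cos φ₀, y = Rφ), meridians are true-scale (h = 1) and the parallel scale is k = cos φ₀ / cos φ.
Areal scale at 67.9°: h·k = 1.000 × 2.502 = 2.502.
Areal scale at 31.9°: h·k = 1.000 × 1.109 = 1.109.
Ratio = 2.502/1.109 ≈ 2.26.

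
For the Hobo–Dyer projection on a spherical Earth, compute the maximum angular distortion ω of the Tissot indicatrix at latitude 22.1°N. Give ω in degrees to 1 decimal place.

17.7°

Hobo–Dyer is a cylindrical equal-area projection with standard parallels at ±37.5°. Cylindrical equal-area (φ₀ = 37.5°): h = cos φ / cos 37.5° along meridians, k = cos 37.5° / cos φ along parallels; h·k = 1.
At 22.1°: h = 1.168, k = 0.8563; principal scales a = 1.168, b = 0.8563.
sin(ω/2) = (a − b)/(a + b) = 0.3116/2.024 = 0.1539, so ω = 2 arcsin(0.1539) ≈ 17.7°.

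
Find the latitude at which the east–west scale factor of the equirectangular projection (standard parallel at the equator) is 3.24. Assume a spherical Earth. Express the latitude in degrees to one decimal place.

Plate carrée: h = 1, k = sec φ along parallels.
sec φ = 3.24  ⇒  cos φ = 0.3086  ⇒  φ ≈ 72.0°.

72.0°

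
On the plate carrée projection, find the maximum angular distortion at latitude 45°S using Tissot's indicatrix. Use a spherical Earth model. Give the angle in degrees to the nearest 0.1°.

For the equirectangular projection with φ₀ = 0 (plate carrée), h = 1 along meridians and k = sec φ along parallels.
At 45°: h = 1.000, k = 1.414; principal scales a = 1.414, b = 1.000.
sin(ω/2) = (a − b)/(a + b) = 0.4142/2.414 = 0.1716, so ω = 2 arcsin(0.1716) ≈ 19.8°.

19.8°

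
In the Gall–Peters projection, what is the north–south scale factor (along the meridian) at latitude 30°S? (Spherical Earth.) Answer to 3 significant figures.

The Gall–Peters projection is cylindrical equal-area with φ₀ = 45°. Cylindrical equal-area (φ₀ = 45°): h = cos φ / cos 45° along meridians, k = cos 45° / cos φ along parallels; h·k = 1.
h = cos 30° / cos 45° = 0.8660/0.7071 = 1.225.

1.22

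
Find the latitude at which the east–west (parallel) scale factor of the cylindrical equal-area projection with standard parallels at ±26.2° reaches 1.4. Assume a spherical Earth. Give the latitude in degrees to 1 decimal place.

Cylindrical equal-area (φ₀ = 26.2°): h = cos φ / cos 26.2° along meridians, k = cos 26.2° / cos φ along parallels; h·k = 1.
k = cos φ₀ / cos φ = 1.4  ⇒  cos φ = cos 26.2° / 1.4 = 0.6409.
φ = arccos(0.6409) ≈ 50.1°.

50.1°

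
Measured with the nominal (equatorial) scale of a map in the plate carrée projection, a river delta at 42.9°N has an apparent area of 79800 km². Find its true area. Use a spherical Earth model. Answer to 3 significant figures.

58500 km²

For the equirectangular projection with φ₀ = 0 (plate carrée), h = 1 along meridians and k = sec φ along parallels.
Areal scale = h·k = 1 × sec φ; at 42.9°, h = 1.000, k = 1.365, so h·k = 1.365.
True area = apparent / (areal scale) = 79800 / 1.365 ≈ 58500 km².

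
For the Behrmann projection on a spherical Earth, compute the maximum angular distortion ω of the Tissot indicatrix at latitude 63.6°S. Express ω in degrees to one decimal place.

71.3°

The Behrmann projection is cylindrical equal-area with φ₀ = 30°. A cylindrical equal-area projection with standard parallel φ₀ has meridian scale h = cos φ / cos φ₀ and parallel scale k = cos φ₀ / cos φ (so areas are preserved, h·k = 1).
At 63.6°: h = 0.5134, k = 1.948; principal scales a = 1.948, b = 0.5134.
sin(ω/2) = (a − b)/(a + b) = 1.434/2.461 = 0.5828, so ω = 2 arcsin(0.5828) ≈ 71.3°.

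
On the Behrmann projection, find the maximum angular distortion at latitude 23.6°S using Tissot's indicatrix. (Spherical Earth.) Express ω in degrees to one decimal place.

Behrmann is a cylindrical equal-area projection with standard parallels at ±30°. For cylindrical equal-area with standard parallel φ₀, h = cos φ / cos φ₀ and k = cos φ₀ / cos φ, so h·k = 1.
At 23.6°: h = 1.058, k = 0.9451; principal scales a = 1.058, b = 0.9451.
sin(ω/2) = (a − b)/(a + b) = 0.1131/2.003 = 0.05644, so ω = 2 arcsin(0.05644) ≈ 6.5°.

6.5°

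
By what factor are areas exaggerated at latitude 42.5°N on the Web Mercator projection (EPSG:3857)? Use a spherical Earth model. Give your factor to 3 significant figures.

The Mercator projection is conformal; its linear scale factor is the same in every direction and equals sec φ = 1/cos φ.
Areal scale = k² = sec²φ = 1/cos²(42.5°) = 1/0.7373² = 1.840.

1.84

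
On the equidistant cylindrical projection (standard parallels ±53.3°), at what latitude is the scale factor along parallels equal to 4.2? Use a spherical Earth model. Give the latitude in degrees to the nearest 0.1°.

With standard parallel φ₀ = 53.3°, the equirectangular projection gives x = Rλ cos φ₀, y = Rφ, so h = 1 and k = cos 53.3° / cos φ.
k = cos φ₀ / cos φ = 4.2  ⇒  cos φ = cos 53.3° / 4.2 = 0.1423.
φ = arccos(0.1423) ≈ 81.8°.

81.8°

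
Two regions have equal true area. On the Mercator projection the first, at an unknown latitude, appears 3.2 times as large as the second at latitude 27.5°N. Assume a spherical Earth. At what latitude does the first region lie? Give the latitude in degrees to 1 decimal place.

For equal true areas on Mercator, apparent areas scale as sec²φ, so the ratio is cos²φ₂ / cos²φ₁.
cos²φ₂ / cos²φ₁ = 3.2  ⇒  cos φ₁ = cos 27.5° / √3.2 = 0.8870/1.789 = 0.4959.
φ₁ = arccos(0.4959) ≈ 60.3°.

60.3°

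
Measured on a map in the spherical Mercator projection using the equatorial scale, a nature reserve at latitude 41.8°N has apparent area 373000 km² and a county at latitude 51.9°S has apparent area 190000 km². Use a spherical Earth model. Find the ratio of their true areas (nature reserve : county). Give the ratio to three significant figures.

Mercator's areal exaggeration is sec²φ; hence true area = (apparent area) · cos²φ.
True area of nature reserve: 373000 × cos²(41.8°) = 373000 × 0.5557 = 207300 km².
True area of county: 190000 × cos²(51.9°) = 190000 × 0.3807 = 72340 km².
Ratio = 207300 / 72340 ≈ 2.87.

2.87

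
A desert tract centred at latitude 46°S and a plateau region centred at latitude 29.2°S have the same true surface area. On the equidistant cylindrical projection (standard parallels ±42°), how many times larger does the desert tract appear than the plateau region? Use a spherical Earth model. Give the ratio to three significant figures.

With standard parallel φ₀ = 42°, the equirectangular projection gives x = Rλ cos φ₀, y = Rφ, so h = 1 and k = cos 42° / cos φ.
Areal scale at 46°: h·k = 1.000 × 1.070 = 1.070.
Areal scale at 29.2°: h·k = 1.000 × 0.8513 = 0.8513.
Ratio = 1.070/0.8513 ≈ 1.26.

1.26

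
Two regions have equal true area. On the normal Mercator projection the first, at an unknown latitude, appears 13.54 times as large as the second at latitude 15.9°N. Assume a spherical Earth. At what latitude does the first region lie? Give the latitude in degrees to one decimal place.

74.8°

Mercator areal scale is sec²φ, so apparent-area ratio = sec²φ₁ / sec²φ₂ = cos²φ₂ / cos²φ₁.
cos²φ₂ / cos²φ₁ = 13.54  ⇒  cos φ₁ = cos 15.9° / √13.54 = 0.9617/3.680 = 0.2614.
φ₁ = arccos(0.2614) ≈ 74.8°.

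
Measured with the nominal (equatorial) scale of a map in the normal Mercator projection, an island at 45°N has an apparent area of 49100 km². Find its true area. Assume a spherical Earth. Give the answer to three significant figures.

Mercator is conformal, so the point scale is isotropic: h = k = sec φ = 1/cos φ.
Areal scale = k² = sec²φ = 1/cos²(45°) = 1/0.7071² = 2.000.
True area = apparent / (areal scale) = 49100 / 2.000 ≈ 24600 km².

24600 km²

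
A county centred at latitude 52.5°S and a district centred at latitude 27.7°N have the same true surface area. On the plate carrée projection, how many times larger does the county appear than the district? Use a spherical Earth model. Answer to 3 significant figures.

1.45

For the equirectangular projection with φ₀ = 0 (plate carrée), h = 1 along meridians and k = sec φ along parallels.
Areal scale at 52.5°: h·k = 1.000 × 1.643 = 1.643.
Areal scale at 27.7°: h·k = 1.000 × 1.129 = 1.129.
Ratio = 1.643/1.129 ≈ 1.45.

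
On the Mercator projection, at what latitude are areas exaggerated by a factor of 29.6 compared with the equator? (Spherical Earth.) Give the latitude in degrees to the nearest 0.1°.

Mercator areal scale is sec²φ.
sec²φ = 29.6  ⇒  cos²φ = 0.03378  ⇒  cos φ = 0.1838.
φ = arccos(0.1838) ≈ 79.4°.

79.4°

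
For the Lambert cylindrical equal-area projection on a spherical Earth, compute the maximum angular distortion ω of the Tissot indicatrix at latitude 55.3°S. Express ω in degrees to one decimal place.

61.4°

The Lambert cylindrical equal-area projection is the cylindrical equal-area projection with its standard parallel at the equator (φ₀ = 0). A cylindrical equal-area projection with standard parallel φ₀ has meridian scale h = cos φ / cos φ₀ and parallel scale k = cos φ₀ / cos φ (so areas are preserved, h·k = 1).
At 55.3°: h = 0.5693, k = 1.757; principal scales a = 1.757, b = 0.5693.
sin(ω/2) = (a − b)/(a + b) = 1.187/2.326 = 0.5105, so ω = 2 arcsin(0.5105) ≈ 61.4°.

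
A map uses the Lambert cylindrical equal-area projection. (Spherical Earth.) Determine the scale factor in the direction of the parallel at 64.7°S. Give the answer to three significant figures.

The Lambert cylindrical equal-area projection is the cylindrical equal-area projection with its standard parallel at the equator (φ₀ = 0). For cylindrical equal-area with standard parallel φ₀, h = cos φ / cos φ₀ and k = cos φ₀ / cos φ, so h·k = 1.
k = cos 0° / cos 64.7° = 1.000/0.4274 = 2.340.

2.34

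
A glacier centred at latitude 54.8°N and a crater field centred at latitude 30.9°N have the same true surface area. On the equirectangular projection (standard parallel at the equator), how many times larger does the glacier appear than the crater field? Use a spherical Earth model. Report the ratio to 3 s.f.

1.49

For the equirectangular projection with φ₀ = 0 (plate carrée), h = 1 along meridians and k = sec φ along parallels.
Areal scale at 54.8°: h·k = 1.000 × 1.735 = 1.735.
Areal scale at 30.9°: h·k = 1.000 × 1.165 = 1.165.
Ratio = 1.735/1.165 ≈ 1.49.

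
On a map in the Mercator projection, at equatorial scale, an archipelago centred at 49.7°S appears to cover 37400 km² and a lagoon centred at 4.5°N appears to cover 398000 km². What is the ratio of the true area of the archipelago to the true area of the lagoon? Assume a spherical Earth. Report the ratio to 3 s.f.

0.0396

Since Mercator area scale is 1/cos²φ, the true area equals the apparent area multiplied by cos²φ.
True area of archipelago: 37400 × cos²(49.7°) = 37400 × 0.4183 = 15650 km².
True area of lagoon: 398000 × cos²(4.5°) = 398000 × 0.9938 = 395500 km².
Ratio = 15650 / 395500 ≈ 0.0396.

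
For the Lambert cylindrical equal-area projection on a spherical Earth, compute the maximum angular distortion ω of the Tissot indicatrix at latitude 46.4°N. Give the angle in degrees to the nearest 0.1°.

The Lambert cylindrical equal-area projection is the cylindrical equal-area projection with its standard parallel at the equator (φ₀ = 0). A cylindrical equal-area projection with standard parallel φ₀ has meridian scale h = cos φ / cos φ₀ and parallel scale k = cos φ₀ / cos φ (so areas are preserved, h·k = 1).
At 46.4°: h = 0.6896, k = 1.450; principal scales a = 1.450, b = 0.6896.
sin(ω/2) = (a − b)/(a + b) = 0.7605/2.140 = 0.3554, so ω = 2 arcsin(0.3554) ≈ 41.6°.

41.6°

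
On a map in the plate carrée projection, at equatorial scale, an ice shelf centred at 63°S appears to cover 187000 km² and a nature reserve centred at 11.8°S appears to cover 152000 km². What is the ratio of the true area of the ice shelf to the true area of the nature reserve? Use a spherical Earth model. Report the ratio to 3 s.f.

0.571

On the plate carrée, areal scale = h·k = 1 × sec φ, so true area = apparent × cos φ.
True area of ice shelf: 187000 × cos(63°) = 187000 × 0.4540 = 84900 km².
True area of nature reserve: 152000 × cos(11.8°) = 152000 × 0.9789 = 148800 km².
Ratio = 84900 / 148800 ≈ 0.571.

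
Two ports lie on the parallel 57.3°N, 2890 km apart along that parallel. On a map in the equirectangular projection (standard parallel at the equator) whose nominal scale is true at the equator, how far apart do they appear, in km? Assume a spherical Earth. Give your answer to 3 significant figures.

For the equirectangular projection with φ₀ = 0 (plate carrée), h = 1 along meridians and k = sec φ along parallels.
Along the parallel, k = sec 57.3° = 1/0.5402 = 1.851.
Map distance = 2890 × 1.851 ≈ 5350 km.

5350 km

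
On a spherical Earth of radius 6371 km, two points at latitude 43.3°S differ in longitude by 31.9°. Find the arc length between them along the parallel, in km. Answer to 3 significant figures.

2580 km

Arc length along a parallel = R cos φ · Δλ (with Δλ in radians).
= 6371 × cos 43.3° × (31.9° × π/180) = 6371 × 0.7278 × 0.5568 ≈ 2580 km.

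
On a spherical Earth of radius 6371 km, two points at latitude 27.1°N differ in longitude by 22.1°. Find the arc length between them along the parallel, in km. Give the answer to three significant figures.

2190 km

Arc length along a parallel = R cos φ · Δλ (with Δλ in radians).
= 6371 × cos 27.1° × (22.1° × π/180) = 6371 × 0.8902 × 0.3857 ≈ 2190 km.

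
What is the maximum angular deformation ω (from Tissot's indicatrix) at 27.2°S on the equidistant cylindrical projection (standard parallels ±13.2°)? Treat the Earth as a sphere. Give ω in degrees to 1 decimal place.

5.2°

The equidistant cylindrical projection with φ₀ = 13.2° has h = 1 (meridians true) and k = cos φ₀ / cos φ along parallels.
At 27.2°: h = 1.000, k = 1.095; principal scales a = 1.095, b = 1.000.
sin(ω/2) = (a − b)/(a + b) = 0.09463/2.095 = 0.04518, so ω = 2 arcsin(0.04518) ≈ 5.2°.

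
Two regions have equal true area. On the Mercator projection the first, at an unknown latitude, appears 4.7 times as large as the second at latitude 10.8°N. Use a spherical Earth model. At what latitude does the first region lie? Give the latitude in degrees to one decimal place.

63.1°

On Mercator, (apparent₁)/(apparent₂) = sec²φ₁ / sec²φ₂ when true areas are equal.
cos²φ₂ / cos²φ₁ = 4.7  ⇒  cos φ₁ = cos 10.8° / √4.7 = 0.9823/2.168 = 0.4531.
φ₁ = arccos(0.4531) ≈ 63.1°.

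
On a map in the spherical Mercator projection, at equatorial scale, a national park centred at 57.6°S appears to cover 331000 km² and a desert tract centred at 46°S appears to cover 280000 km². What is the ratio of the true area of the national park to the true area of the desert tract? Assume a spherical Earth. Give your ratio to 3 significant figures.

0.703

Mercator's areal exaggeration is sec²φ; hence true area = (apparent area) · cos²φ.
True area of national park: 331000 × cos²(57.6°) = 331000 × 0.2871 = 95030 km².
True area of desert tract: 280000 × cos²(46°) = 280000 × 0.4826 = 135100 km².
Ratio = 95030 / 135100 ≈ 0.703.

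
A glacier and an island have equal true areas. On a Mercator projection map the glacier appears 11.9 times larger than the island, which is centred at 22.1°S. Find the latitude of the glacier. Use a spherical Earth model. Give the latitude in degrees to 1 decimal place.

74.4°

For equal true areas on Mercator, apparent areas scale as sec²φ, so the ratio is cos²φ₂ / cos²φ₁.
cos²φ₂ / cos²φ₁ = 11.9  ⇒  cos φ₁ = cos 22.1° / √11.9 = 0.9265/3.450 = 0.2686.
φ₁ = arccos(0.2686) ≈ 74.4°.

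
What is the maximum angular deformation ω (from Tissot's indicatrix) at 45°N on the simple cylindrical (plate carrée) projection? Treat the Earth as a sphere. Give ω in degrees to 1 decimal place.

Plate carrée maps x = Rλ, y = Rφ. The meridian scale is h = 1 and the parallel scale is k = 1/cos φ = sec φ.
At 45°: h = 1.000, k = 1.414; principal scales a = 1.414, b = 1.000.
sin(ω/2) = (a − b)/(a + b) = 0.4142/2.414 = 0.1716, so ω = 2 arcsin(0.1716) ≈ 19.8°.

19.8°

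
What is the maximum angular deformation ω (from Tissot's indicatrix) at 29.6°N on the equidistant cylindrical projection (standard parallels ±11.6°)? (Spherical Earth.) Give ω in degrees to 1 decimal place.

The equidistant cylindrical projection with φ₀ = 11.6° has h = 1 (meridians true) and k = cos φ₀ / cos φ along parallels.
At 29.6°: h = 1.000, k = 1.127; principal scales a = 1.127, b = 1.000.
sin(ω/2) = (a − b)/(a + b) = 0.1266/2.127 = 0.05953, so ω = 2 arcsin(0.05953) ≈ 6.8°.

6.8°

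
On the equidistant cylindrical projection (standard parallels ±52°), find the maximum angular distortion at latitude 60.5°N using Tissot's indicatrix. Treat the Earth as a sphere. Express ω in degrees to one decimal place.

12.8°

The equidistant cylindrical projection with φ₀ = 52° has h = 1 (meridians true) and k = cos φ₀ / cos φ along parallels.
At 60.5°: h = 1.000, k = 1.250; principal scales a = 1.250, b = 1.000.
sin(ω/2) = (a − b)/(a + b) = 0.2503/2.250 = 0.1112, so ω = 2 arcsin(0.1112) ≈ 12.8°.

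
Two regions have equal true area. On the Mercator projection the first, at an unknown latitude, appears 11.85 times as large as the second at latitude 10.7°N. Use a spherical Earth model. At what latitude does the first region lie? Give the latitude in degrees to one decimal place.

73.4°

On Mercator, (apparent₁)/(apparent₂) = sec²φ₁ / sec²φ₂ when true areas are equal.
cos²φ₂ / cos²φ₁ = 11.85  ⇒  cos φ₁ = cos 10.7° / √11.85 = 0.9826/3.442 = 0.2854.
φ₁ = arccos(0.2854) ≈ 73.4°.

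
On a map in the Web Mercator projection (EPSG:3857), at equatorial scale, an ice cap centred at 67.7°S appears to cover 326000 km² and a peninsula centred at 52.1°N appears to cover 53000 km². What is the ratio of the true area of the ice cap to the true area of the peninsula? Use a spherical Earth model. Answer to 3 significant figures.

2.35

On Mercator the areal scale is sec²φ, so true area = apparent × cos²φ.
True area of ice cap: 326000 × cos²(67.7°) = 326000 × 0.1440 = 46940 km².
True area of peninsula: 53000 × cos²(52.1°) = 53000 × 0.3773 = 20000 km².
Ratio = 46940 / 20000 ≈ 2.35.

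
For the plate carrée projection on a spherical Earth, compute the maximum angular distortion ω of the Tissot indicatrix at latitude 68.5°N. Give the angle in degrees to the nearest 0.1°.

55.2°

For the equirectangular projection with φ₀ = 0 (plate carrée), h = 1 along meridians and k = sec φ along parallels.
At 68.5°: h = 1.000, k = 2.729; principal scales a = 2.729, b = 1.000.
sin(ω/2) = (a − b)/(a + b) = 1.729/3.729 = 0.4636, so ω = 2 arcsin(0.4636) ≈ 55.2°.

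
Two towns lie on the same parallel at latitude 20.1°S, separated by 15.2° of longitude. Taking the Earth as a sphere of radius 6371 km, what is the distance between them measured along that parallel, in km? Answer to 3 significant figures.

1590 km

Arc length along a parallel = R cos φ · Δλ (with Δλ in radians).
= 6371 × cos 20.1° × (15.2° × π/180) = 6371 × 0.9391 × 0.2653 ≈ 1590 km.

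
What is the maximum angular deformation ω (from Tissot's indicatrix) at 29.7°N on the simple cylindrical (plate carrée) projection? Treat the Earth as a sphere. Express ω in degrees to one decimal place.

Plate carrée maps x = Rλ, y = Rφ. The meridian scale is h = 1 and the parallel scale is k = 1/cos φ = sec φ.
At 29.7°: h = 1.000, k = 1.151; principal scales a = 1.151, b = 1.000.
sin(ω/2) = (a − b)/(a + b) = 0.1512/2.151 = 0.07030, so ω = 2 arcsin(0.07030) ≈ 8.1°.

8.1°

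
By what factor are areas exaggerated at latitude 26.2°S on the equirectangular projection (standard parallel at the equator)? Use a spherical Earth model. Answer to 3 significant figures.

1.11

In the plate carrée (x = Rλ, y = Rφ), meridians are true-scale (h = 1) and parallels are stretched by k = sec φ.
Areal scale = h·k = 1 × sec φ; at 26.2°, h = 1.000, k = 1.115, so h·k = 1.115.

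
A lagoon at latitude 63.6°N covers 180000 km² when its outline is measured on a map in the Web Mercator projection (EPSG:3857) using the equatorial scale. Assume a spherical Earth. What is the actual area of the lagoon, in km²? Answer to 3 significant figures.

35600 km²

For Mercator, h = k = sec φ (a conformal cylindrical projection has a single point scale, 1/cos φ).
Areal scale = k² = sec²φ = 1/cos²(63.6°) = 1/0.4446² = 5.058.
True area = apparent / (areal scale) = 180000 / 5.058 ≈ 35600 km².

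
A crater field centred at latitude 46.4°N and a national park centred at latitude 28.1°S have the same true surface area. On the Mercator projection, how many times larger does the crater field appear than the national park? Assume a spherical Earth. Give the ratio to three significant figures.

On Mercator, area is exaggerated by sec²φ = 1/cos²φ.
At 46.4°: sec²(46.4°) = 1/0.6896² = 2.103.
At 28.1°: sec²(28.1°) = 1/0.8821² = 1.285.
Ratio = 2.103/1.285 = cos²(28.1°)/cos²(46.4°) ≈ 1.64.

1.64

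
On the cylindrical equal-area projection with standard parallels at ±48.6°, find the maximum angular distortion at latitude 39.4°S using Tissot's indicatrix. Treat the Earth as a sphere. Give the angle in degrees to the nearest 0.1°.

17.8°

For cylindrical equal-area with standard parallel φ₀, h = cos φ / cos φ₀ and k = cos φ₀ / cos φ, so h·k = 1.
At 39.4°: h = 1.168, k = 0.8558; principal scales a = 1.168, b = 0.8558.
sin(ω/2) = (a − b)/(a + b) = 0.3127/2.024 = 0.1545, so ω = 2 arcsin(0.1545) ≈ 17.8°.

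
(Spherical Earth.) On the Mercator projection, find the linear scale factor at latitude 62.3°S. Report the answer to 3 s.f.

2.15

The Mercator projection is conformal; its linear scale factor is the same in every direction and equals sec φ = 1/cos φ.
k = 1/cos 62.3° = 1/0.4648 = 2.151.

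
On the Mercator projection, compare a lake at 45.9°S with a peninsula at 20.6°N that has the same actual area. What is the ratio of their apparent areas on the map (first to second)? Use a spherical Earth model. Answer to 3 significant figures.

1.81

On Mercator, area is exaggerated by sec²φ = 1/cos²φ.
At 45.9°: sec²(45.9°) = 1/0.6959² = 2.065.
At 20.6°: sec²(20.6°) = 1/0.9361² = 1.141.
Ratio = 2.065/1.141 = cos²(20.6°)/cos²(45.9°) ≈ 1.81.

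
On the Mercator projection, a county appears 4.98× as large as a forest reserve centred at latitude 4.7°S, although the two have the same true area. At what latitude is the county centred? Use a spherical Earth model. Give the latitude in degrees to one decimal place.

Mercator areal scale is sec²φ, so apparent-area ratio = sec²φ₁ / sec²φ₂ = cos²φ₂ / cos²φ₁.
cos²φ₂ / cos²φ₁ = 4.98  ⇒  cos φ₁ = cos 4.7° / √4.98 = 0.9966/2.232 = 0.4466.
φ₁ = arccos(0.4466) ≈ 63.5°.

63.5°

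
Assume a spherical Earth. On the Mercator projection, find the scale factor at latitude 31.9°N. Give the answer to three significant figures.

1.18

The Mercator projection is conformal; its linear scale factor is the same in every direction and equals sec φ = 1/cos φ.
k = 1/cos 31.9° = 1/0.8490 = 1.178.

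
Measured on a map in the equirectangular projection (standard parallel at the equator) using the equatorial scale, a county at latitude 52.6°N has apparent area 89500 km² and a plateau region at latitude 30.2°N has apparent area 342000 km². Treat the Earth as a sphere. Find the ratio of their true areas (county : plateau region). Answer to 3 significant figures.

On the plate carrée, areal scale = h·k = 1 × sec φ, so true area = apparent × cos φ.
True area of county: 89500 × cos(52.6°) = 89500 × 0.6074 = 54360 km².
True area of plateau region: 342000 × cos(30.2°) = 342000 × 0.8643 = 295600 km².
Ratio = 54360 / 295600 ≈ 0.184.

0.184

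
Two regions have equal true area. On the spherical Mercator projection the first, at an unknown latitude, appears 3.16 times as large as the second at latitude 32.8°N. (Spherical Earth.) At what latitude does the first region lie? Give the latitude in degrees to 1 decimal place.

On Mercator, (apparent₁)/(apparent₂) = sec²φ₁ / sec²φ₂ when true areas are equal.
cos²φ₂ / cos²φ₁ = 3.16  ⇒  cos φ₁ = cos 32.8° / √3.16 = 0.8406/1.778 = 0.4729.
φ₁ = arccos(0.4729) ≈ 61.8°.

61.8°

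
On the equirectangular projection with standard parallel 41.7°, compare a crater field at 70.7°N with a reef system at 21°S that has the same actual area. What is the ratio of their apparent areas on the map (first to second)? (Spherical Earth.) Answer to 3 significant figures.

2.82

With standard parallel φ₀ = 41.7°, the equirectangular projection gives x = Rλ cos φ₀, y = Rφ, so h = 1 and k = cos 41.7° / cos φ.
Areal scale at 70.7°: h·k = 1.000 × 2.259 = 2.259.
Areal scale at 21°: h·k = 1.000 × 0.7998 = 0.7998.
Ratio = 2.259/0.7998 ≈ 2.82.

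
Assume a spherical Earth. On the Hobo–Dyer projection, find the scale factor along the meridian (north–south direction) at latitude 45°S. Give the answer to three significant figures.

Hobo–Dyer is a cylindrical equal-area projection with standard parallels at ±37.5°. A cylindrical equal-area projection with standard parallel φ₀ has meridian scale h = cos φ / cos φ₀ and parallel scale k = cos φ₀ / cos φ (so areas are preserved, h·k = 1).
h = cos 45° / cos 37.5° = 0.7071/0.7934 = 0.8913.

0.891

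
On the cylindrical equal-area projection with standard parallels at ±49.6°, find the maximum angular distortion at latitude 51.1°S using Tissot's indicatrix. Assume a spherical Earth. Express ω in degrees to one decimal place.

For cylindrical equal-area with standard parallel φ₀, h = cos φ / cos φ₀ and k = cos φ₀ / cos φ, so h·k = 1.
At 51.1°: h = 0.9689, k = 1.032; principal scales a = 1.032, b = 0.9689.
sin(ω/2) = (a − b)/(a + b) = 0.06320/2.001 = 0.03158, so ω = 2 arcsin(0.03158) ≈ 3.6°.

3.6°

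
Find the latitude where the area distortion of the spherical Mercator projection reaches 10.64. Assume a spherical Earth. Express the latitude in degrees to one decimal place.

72.1°

Mercator areal scale is sec²φ.
sec²φ = 10.64  ⇒  cos²φ = 0.09398  ⇒  cos φ = 0.3066.
φ = arccos(0.3066) ≈ 72.1°.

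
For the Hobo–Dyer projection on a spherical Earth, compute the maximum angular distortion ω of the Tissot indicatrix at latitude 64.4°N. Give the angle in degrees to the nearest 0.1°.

The Hobo–Dyer projection is cylindrical equal-area with φ₀ = 37.5°. A cylindrical equal-area projection with standard parallel φ₀ has meridian scale h = cos φ / cos φ₀ and parallel scale k = cos φ₀ / cos φ (so areas are preserved, h·k = 1).
At 64.4°: h = 0.5446, k = 1.836; principal scales a = 1.836, b = 0.5446.
sin(ω/2) = (a − b)/(a + b) = 1.291/2.381 = 0.5425, so ω = 2 arcsin(0.5425) ≈ 65.7°.

65.7°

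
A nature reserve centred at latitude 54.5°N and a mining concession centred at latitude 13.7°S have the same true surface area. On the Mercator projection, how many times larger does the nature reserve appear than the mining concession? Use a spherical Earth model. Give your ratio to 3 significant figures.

2.80

Mercator areal scale is sec²φ.
At 54.5°: sec²(54.5°) = 1/0.5807² = 2.965.
At 13.7°: sec²(13.7°) = 1/0.9715² = 1.059.
Ratio = 2.965/1.059 = cos²(13.7°)/cos²(54.5°) ≈ 2.80.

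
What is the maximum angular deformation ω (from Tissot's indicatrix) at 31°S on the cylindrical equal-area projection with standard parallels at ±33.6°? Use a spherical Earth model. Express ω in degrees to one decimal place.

A cylindrical equal-area projection with standard parallel φ₀ has meridian scale h = cos φ / cos φ₀ and parallel scale k = cos φ₀ / cos φ (so areas are preserved, h·k = 1).
At 31°: h = 1.029, k = 0.9717; principal scales a = 1.029, b = 0.9717.
sin(ω/2) = (a − b)/(a + b) = 0.05740/2.001 = 0.02869, so ω = 2 arcsin(0.02869) ≈ 3.3°.

3.3°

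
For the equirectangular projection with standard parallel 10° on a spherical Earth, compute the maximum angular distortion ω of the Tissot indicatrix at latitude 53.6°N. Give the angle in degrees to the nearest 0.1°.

With standard parallel φ₀ = 10°, the equirectangular projection gives x = Rλ cos φ₀, y = Rφ, so h = 1 and k = cos 10° / cos φ.
At 53.6°: h = 1.000, k = 1.660; principal scales a = 1.660, b = 1.000.
sin(ω/2) = (a − b)/(a + b) = 0.6595/2.660 = 0.2480, so ω = 2 arcsin(0.2480) ≈ 28.7°.

28.7°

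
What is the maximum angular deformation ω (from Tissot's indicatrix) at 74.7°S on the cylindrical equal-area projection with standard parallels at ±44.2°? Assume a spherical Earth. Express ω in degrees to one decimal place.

99.2°

Cylindrical equal-area (φ₀ = 44.2°): h = cos φ / cos 44.2° along meridians, k = cos 44.2° / cos φ along parallels; h·k = 1.
At 74.7°: h = 0.3681, k = 2.717; principal scales a = 2.717, b = 0.3681.
sin(ω/2) = (a − b)/(a + b) = 2.349/3.085 = 0.7614, so ω = 2 arcsin(0.7614) ≈ 99.2°.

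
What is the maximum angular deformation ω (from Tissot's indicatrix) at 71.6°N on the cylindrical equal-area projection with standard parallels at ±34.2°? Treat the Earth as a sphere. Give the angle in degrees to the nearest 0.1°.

96.4°

Cylindrical equal-area (φ₀ = 34.2°): h = cos φ / cos 34.2° along meridians, k = cos 34.2° / cos φ along parallels; h·k = 1.
At 71.6°: h = 0.3816, k = 2.620; principal scales a = 2.620, b = 0.3816.
sin(ω/2) = (a − b)/(a + b) = 2.239/3.002 = 0.7457, so ω = 2 arcsin(0.7457) ≈ 96.4°.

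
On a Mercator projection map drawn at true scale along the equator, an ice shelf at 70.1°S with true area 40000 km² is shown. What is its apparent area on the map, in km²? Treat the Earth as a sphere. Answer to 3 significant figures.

345000 km²

The Mercator projection is conformal; its linear scale factor is the same in every direction and equals sec φ = 1/cos φ.
Areal scale = k² = sec²φ = 1/cos²(70.1°) = 1/0.3404² = 8.631.
Apparent area = 40000 × 8.631 ≈ 345000 km².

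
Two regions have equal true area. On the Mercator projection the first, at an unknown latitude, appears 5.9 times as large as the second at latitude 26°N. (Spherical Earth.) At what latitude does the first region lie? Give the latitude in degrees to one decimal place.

For equal true areas on Mercator, apparent areas scale as sec²φ, so the ratio is cos²φ₂ / cos²φ₁.
cos²φ₂ / cos²φ₁ = 5.9  ⇒  cos φ₁ = cos 26° / √5.9 = 0.8988/2.429 = 0.3700.
φ₁ = arccos(0.3700) ≈ 68.3°.

68.3°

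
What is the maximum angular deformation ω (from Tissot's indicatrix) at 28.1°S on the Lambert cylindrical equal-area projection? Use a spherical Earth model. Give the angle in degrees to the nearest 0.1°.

14.3°

The Lambert cylindrical equal-area projection is the cylindrical equal-area projection with its standard parallel at the equator (φ₀ = 0). A cylindrical equal-area projection with standard parallel φ₀ has meridian scale h = cos φ / cos φ₀ and parallel scale k = cos φ₀ / cos φ (so areas are preserved, h·k = 1).
At 28.1°: h = 0.8821, k = 1.134; principal scales a = 1.134, b = 0.8821.
sin(ω/2) = (a − b)/(a + b) = 0.2515/2.016 = 0.1248, so ω = 2 arcsin(0.1248) ≈ 14.3°.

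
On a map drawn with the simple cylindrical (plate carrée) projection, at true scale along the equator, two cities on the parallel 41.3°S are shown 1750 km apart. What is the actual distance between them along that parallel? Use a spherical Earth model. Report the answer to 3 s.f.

Plate carrée maps x = Rλ, y = Rφ. The meridian scale is h = 1 and the parallel scale is k = 1/cos φ = sec φ.
Along the parallel at 41.3°, map distances are exaggerated by k = sec 41.3° = 1.331.
True distance = 1750 / 1.331 = 1750 × cos 41.3° ≈ 1310 km.

1310 km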